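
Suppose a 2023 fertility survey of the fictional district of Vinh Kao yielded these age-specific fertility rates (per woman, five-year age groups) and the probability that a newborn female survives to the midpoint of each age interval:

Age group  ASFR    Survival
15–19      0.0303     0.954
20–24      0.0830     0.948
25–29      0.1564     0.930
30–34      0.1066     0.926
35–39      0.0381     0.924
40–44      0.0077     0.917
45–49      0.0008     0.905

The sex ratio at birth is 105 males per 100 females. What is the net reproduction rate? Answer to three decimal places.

0.963

Proportion female at birth = 100 / (100 + 105) = 0.48780.
Per-age-group product (5 × ASFR × survival probability):
  15–19: 5 × 0.0303 × 0.954 = 0.14453
  20–24: 5 × 0.0830 × 0.948 = 0.39342
  25–29: 5 × 0.1564 × 0.930 = 0.72726
  30–34: 5 × 0.1066 × 0.926 = 0.49356
  35–39: 5 × 0.0381 × 0.924 = 0.17602
  40–44: 5 × 0.0077 × 0.917 = 0.03530
  45–49: 5 × 0.0008 × 0.905 = 0.00362
Sum = 1.97371
NRR = 0.48780 × 1.97371 = 0.96278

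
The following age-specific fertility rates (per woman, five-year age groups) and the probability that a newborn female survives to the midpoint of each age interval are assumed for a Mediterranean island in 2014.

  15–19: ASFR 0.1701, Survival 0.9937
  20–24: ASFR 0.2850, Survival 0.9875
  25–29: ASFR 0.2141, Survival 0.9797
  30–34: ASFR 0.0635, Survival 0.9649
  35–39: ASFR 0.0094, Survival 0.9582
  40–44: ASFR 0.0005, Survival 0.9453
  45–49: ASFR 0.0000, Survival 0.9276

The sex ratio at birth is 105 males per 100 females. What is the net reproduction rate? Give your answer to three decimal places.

1.783

Proportion female at birth = 100 / (100 + 105) = 0.48780.
Weighting each age-specific rate by interval width and survival:
  15–19: 5 × 0.1701 × 0.9937 = 0.84514
  20–24: 5 × 0.2850 × 0.9875 = 1.40719
  25–29: 5 × 0.2141 × 0.9797 = 1.04877
  30–34: 5 × 0.0635 × 0.9649 = 0.30636
  35–39: 5 × 0.0094 × 0.9582 = 0.04504
  40–44: 5 × 0.0005 × 0.9453 = 0.00236
  45–49: 5 × 0.0000 × 0.9276 = 0.00000
Sum = 3.65486
NRR = 0.48780 × 3.65486 = 1.78284
An NRR exceeding 1 indicates intrinsic growth under these rates.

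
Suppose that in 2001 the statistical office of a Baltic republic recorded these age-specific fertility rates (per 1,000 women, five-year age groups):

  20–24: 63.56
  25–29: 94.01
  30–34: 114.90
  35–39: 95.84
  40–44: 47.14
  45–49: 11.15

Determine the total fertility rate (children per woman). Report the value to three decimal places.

Sum of ASFRs = 63.56 + 94.01 + 114.90 + 95.84 + 47.14 + 11.15 = 426.60
TFR = 5 × 426.60 / 1000 = 2.133

2.133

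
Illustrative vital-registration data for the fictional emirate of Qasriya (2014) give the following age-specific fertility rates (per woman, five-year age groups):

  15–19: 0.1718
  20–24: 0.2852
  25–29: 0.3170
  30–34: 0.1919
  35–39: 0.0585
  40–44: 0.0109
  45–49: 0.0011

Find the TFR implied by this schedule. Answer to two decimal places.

5.18

Sum of ASFRs = 0.1718 + 0.2852 + 0.3170 + 0.1919 + 0.0585 + 0.0109 + 0.0011 = 1.0364
TFR = 5 × 1.0364 = 5.182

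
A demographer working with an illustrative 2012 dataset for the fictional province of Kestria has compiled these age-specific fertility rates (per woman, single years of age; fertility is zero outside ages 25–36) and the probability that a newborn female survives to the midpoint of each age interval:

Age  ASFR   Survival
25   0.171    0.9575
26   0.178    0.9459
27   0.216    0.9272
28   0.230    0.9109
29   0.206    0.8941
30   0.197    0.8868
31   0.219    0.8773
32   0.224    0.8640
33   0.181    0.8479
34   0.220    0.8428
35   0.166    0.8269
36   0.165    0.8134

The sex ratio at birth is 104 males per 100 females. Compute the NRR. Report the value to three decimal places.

1.028

Proportion female at birth = 100 / (100 + 104) = 0.49020.
Each age group contributes 1 × ASFR × survival:
  25: 1 × 0.171 × 0.9575 = 0.16373
  26: 1 × 0.178 × 0.9459 = 0.16837
  27: 1 × 0.216 × 0.9272 = 0.20028
  28: 1 × 0.230 × 0.9109 = 0.20951
  29: 1 × 0.206 × 0.8941 = 0.18418
  30: 1 × 0.197 × 0.8868 = 0.17470
  31: 1 × 0.219 × 0.8773 = 0.19213
  32: 1 × 0.224 × 0.8640 = 0.19354
  33: 1 × 0.181 × 0.8479 = 0.15347
  34: 1 × 0.220 × 0.8428 = 0.18542
  35: 1 × 0.166 × 0.8269 = 0.13727
  36: 1 × 0.165 × 0.8134 = 0.13421
Sum = 2.09681
NRR = 0.49020 × 2.09681 = 1.02786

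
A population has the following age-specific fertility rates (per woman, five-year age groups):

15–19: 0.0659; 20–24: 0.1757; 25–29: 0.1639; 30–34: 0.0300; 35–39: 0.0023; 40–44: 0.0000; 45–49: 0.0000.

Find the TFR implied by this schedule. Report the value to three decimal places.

Sum of ASFRs = 0.0659 + 0.1757 + 0.1639 + 0.0300 + 0.0023 + 0.0000 + 0.0000 = 0.4378
TFR = 5 × 0.4378 = 2.189

2.189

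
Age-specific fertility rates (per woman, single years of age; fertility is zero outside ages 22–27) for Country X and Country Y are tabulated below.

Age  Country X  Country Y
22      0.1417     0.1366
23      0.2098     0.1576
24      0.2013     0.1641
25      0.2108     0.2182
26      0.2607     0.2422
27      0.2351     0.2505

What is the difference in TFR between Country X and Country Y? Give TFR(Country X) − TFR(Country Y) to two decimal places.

0.09

Country X:
  Sum of ASFRs = 0.1417 + 0.2098 + 0.2013 + 0.2108 + 0.2607 + 0.2351 = 1.2594
  TFR = 1.2594
Country Y:
  Sum of ASFRs = 0.1366 + 0.1576 + 0.1641 + 0.2182 + 0.2422 + 0.2505 = 1.1692
  TFR = 1.1692
Difference = 1.2594 − 1.1692 = 0.0902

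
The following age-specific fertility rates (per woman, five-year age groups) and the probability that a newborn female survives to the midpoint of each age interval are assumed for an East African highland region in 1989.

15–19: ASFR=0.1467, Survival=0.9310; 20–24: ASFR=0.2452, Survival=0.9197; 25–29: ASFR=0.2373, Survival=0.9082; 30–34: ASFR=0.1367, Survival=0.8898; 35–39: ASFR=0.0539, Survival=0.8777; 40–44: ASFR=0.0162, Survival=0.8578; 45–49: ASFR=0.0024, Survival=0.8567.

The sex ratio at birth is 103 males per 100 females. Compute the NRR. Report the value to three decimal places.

1.878

Proportion female at birth = 100 / (100 + 103) = 0.49261.
Per-age-group product (5 × ASFR × survival probability):
  15–19: 5 × 0.1467 × 0.9310 = 0.68289
  20–24: 5 × 0.2452 × 0.9197 = 1.12755
  25–29: 5 × 0.2373 × 0.9082 = 1.07758
  30–34: 5 × 0.1367 × 0.8898 = 0.60818
  35–39: 5 × 0.0539 × 0.8777 = 0.23654
  40–44: 5 × 0.0162 × 0.8578 = 0.06948
  45–49: 5 × 0.0024 × 0.8567 = 0.01028
Sum = 3.81250
NRR = 0.49261 × 3.81250 = 1.87808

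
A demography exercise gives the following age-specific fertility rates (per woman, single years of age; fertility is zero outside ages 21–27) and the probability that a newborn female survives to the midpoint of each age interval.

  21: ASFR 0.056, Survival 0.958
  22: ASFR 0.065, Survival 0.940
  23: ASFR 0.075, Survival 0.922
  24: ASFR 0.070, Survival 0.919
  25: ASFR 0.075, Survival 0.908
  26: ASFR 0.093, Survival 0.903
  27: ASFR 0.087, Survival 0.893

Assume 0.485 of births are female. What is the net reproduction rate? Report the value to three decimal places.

Proportion female at birth = 0.485.
Each age group contributes 1 × ASFR × survival:
  21: 1 × 0.056 × 0.958 = 0.05365
  22: 1 × 0.065 × 0.940 = 0.06110
  23: 1 × 0.075 × 0.922 = 0.06915
  24: 1 × 0.070 × 0.919 = 0.06433
  25: 1 × 0.075 × 0.908 = 0.06810
  26: 1 × 0.093 × 0.903 = 0.08398
  27: 1 × 0.087 × 0.893 = 0.07769
Sum = 0.47800
NRR = 0.485 × 0.47800 = 0.23183
An NRR under 1 implies long-run decline under these rates.

0.232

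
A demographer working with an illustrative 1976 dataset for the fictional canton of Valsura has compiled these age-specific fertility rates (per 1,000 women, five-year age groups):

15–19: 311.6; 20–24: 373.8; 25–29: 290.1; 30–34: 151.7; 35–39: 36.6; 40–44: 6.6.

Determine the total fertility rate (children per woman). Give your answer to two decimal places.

Sum of ASFRs = 311.6 + 373.8 + 290.1 + 151.7 + 36.6 + 6.6 = 1170.4
TFR = 5 × 1170.4 / 1000 = 5.852

5.85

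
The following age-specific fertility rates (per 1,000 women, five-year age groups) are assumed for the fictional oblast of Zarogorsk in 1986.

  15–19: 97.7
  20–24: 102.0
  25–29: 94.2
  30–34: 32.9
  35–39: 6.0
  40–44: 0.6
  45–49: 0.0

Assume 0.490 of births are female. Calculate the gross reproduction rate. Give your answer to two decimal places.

Proportion female at birth = 0.490.
Sum of ASFRs = 97.7 + 102.0 + 94.2 + 32.9 + 6.0 + 0.6 + 0.0 = 333.4
TFR = 5 × 333.4 / 1000 = 1.667
GRR = 0.490 × 1.667 = 0.81683

0.82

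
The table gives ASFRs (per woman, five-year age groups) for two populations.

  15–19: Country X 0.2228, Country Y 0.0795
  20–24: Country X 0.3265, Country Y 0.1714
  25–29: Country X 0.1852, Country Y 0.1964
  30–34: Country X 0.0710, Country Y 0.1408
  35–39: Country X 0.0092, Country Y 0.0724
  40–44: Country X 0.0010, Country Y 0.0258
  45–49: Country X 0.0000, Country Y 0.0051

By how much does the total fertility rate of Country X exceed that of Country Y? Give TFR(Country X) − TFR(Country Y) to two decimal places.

0.62

Country X:
  Sum of ASFRs = 0.2228 + 0.3265 + 0.1852 + 0.0710 + 0.0092 + 0.0010 + 0.0000 = 0.8157
  TFR = 5 × 0.8157 = 4.0785
Country Y:
  Sum of ASFRs = 0.0795 + 0.1714 + 0.1964 + 0.1408 + 0.0724 + 0.0258 + 0.0051 = 0.6914
  TFR = 5 × 0.6914 = 3.457
Difference = 4.0785 − 3.457 = 0.6215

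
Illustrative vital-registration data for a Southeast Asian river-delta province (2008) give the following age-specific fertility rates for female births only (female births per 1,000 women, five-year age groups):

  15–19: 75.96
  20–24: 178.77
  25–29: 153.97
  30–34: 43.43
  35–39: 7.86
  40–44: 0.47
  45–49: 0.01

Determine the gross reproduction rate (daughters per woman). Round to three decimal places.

Sum of female ASFRs = 75.96 + 178.77 + 153.97 + 43.43 + 7.86 + 0.47 + 0.01 = 460.47
GRR = 5 × 460.47 / 1000 = 2.30235

2.302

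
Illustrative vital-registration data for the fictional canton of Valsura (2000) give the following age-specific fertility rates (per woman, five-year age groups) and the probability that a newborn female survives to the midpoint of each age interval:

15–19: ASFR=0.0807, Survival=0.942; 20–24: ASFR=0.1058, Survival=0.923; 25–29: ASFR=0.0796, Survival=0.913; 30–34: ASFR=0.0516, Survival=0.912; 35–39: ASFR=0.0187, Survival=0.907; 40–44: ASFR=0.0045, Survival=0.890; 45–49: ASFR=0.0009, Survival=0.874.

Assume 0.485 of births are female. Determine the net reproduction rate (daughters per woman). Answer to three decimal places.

0.764

Proportion female at birth = 0.485.
Weighting each age-specific rate by interval width and survival:
  15–19: 5 × 0.0807 × 0.942 = 0.38010
  20–24: 5 × 0.1058 × 0.923 = 0.48827
  25–29: 5 × 0.0796 × 0.913 = 0.36337
  30–34: 5 × 0.0516 × 0.912 = 0.23530
  35–39: 5 × 0.0187 × 0.907 = 0.08480
  40–44: 5 × 0.0045 × 0.890 = 0.02003
  45–49: 5 × 0.0009 × 0.874 = 0.00393
Sum = 1.57580
NRR = 0.485 × 1.57580 = 0.76426
NRR < 1, so the cohort does not fully replace itself.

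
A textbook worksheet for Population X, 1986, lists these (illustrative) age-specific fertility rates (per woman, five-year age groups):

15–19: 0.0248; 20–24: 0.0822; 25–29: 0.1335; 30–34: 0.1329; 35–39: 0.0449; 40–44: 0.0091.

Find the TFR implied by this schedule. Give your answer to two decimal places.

Sum of ASFRs = 0.0248 + 0.0822 + 0.1335 + 0.1329 + 0.0449 + 0.0091 = 0.4274
TFR = 5 × 0.4274 = 2.137

2.14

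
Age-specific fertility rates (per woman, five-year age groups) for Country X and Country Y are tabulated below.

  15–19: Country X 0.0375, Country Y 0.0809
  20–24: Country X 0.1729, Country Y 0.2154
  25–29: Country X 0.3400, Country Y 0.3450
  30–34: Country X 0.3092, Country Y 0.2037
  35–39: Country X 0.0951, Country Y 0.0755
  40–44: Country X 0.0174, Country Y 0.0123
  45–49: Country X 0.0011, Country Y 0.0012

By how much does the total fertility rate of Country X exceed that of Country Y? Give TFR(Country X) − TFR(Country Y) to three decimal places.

0.196

Country X:
  Sum of ASFRs = 0.0375 + 0.1729 + 0.3400 + 0.3092 + 0.0951 + 0.0174 + 0.0011 = 0.9732
  TFR = 5 × 0.9732 = 4.866
Country Y:
  Sum of ASFRs = 0.0809 + 0.2154 + 0.3450 + 0.2037 + 0.0755 + 0.0123 + 0.0012 = 0.9340
  TFR = 5 × 0.9340 = 4.67
Difference = 4.866 − 4.67 = 0.196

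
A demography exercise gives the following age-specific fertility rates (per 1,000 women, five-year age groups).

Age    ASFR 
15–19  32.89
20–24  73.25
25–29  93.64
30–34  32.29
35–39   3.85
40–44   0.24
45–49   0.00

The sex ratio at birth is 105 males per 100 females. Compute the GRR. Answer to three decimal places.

0.576

Proportion female at birth = 100 / (100 + 105) = 0.48780.
Sum of ASFRs = 32.89 + 73.25 + 93.64 + 32.29 + 3.85 + 0.24 + 0.00 = 236.16
TFR = 5 × 236.16 / 1000 = 1.1808
GRR = 0.48780 × 1.1808 = 0.57599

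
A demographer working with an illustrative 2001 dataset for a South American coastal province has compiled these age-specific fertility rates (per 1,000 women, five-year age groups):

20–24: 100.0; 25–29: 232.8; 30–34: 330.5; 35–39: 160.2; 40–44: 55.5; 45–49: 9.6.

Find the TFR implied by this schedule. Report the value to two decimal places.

Sum of ASFRs = 100.0 + 232.8 + 330.5 + 160.2 + 55.5 + 9.6 = 888.6
TFR = 5 × 888.6 / 1000 = 4.443

4.44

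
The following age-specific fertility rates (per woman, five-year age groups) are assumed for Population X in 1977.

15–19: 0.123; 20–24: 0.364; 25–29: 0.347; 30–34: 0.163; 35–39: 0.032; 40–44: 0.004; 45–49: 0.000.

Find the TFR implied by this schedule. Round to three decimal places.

Sum of ASFRs = 0.123 + 0.364 + 0.347 + 0.163 + 0.032 + 0.004 + 0.000 = 1.033
TFR = 5 × 1.033 = 5.165

5.165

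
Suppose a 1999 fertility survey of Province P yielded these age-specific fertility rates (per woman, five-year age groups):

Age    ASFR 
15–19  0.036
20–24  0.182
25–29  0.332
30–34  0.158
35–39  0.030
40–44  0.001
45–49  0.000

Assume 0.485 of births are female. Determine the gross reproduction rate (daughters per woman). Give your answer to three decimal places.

Proportion female at birth = 0.485.
Sum of ASFRs = 0.036 + 0.182 + 0.332 + 0.158 + 0.030 + 0.001 + 0.000 = 0.739
TFR = 5 × 0.739 = 3.695
GRR = 0.485 × 3.695 = 1.79208

1.792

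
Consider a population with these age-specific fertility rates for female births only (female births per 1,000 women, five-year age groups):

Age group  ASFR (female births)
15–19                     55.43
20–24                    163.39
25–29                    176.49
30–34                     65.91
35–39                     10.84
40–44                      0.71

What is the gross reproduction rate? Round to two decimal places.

2.36

Sum of female ASFRs = 55.43 + 163.39 + 176.49 + 65.91 + 10.84 + 0.71 = 472.77
GRR = 5 × 472.77 / 1000 = 2.36385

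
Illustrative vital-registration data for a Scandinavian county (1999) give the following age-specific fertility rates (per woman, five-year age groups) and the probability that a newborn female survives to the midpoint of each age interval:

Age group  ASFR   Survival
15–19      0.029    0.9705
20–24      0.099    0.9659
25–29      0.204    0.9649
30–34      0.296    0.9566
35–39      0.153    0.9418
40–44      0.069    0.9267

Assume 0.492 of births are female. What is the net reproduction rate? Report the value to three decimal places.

Proportion female at birth = 0.492.
Per-age-group product (5 × ASFR × survival probability):
  15–19: 5 × 0.029 × 0.9705 = 0.14072
  20–24: 5 × 0.099 × 0.9659 = 0.47812
  25–29: 5 × 0.204 × 0.9649 = 0.98420
  30–34: 5 × 0.296 × 0.9566 = 1.41577
  35–39: 5 × 0.153 × 0.9418 = 0.72048
  40–44: 5 × 0.069 × 0.9267 = 0.31971
Sum = 4.05900
NRR = 0.492 × 4.05900 = 1.99703
With NRR above 1 the population is above replacement fertility.

1.997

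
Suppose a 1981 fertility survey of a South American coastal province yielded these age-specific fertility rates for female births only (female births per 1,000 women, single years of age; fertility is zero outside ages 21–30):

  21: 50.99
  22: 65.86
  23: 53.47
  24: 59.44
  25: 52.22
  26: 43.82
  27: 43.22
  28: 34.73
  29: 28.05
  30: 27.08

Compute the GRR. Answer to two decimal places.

0.46

Sum of female ASFRs = 50.99 + 65.86 + 53.47 + 59.44 + 52.22 + 43.82 + 43.22 + 34.73 + 28.05 + 27.08 = 458.88
GRR = 458.88 / 1000 = 0.45888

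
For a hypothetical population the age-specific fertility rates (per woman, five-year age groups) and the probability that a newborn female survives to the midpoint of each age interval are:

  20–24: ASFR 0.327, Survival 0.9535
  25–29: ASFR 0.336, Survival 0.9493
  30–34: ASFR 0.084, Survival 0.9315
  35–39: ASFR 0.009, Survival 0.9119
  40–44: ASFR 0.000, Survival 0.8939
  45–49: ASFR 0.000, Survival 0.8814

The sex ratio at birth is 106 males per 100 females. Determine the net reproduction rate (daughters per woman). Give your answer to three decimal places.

Proportion female at birth = 100 / (100 + 106) = 0.48544.
Weighting each age-specific rate by interval width and survival:
  20–24: 5 × 0.327 × 0.9535 = 1.55897
  25–29: 5 × 0.336 × 0.9493 = 1.59482
  30–34: 5 × 0.084 × 0.9315 = 0.39123
  35–39: 5 × 0.009 × 0.9119 = 0.04104
  40–44: 5 × 0.000 × 0.8939 = 0.00000
  45–49: 5 × 0.000 × 0.8814 = 0.00000
Sum = 3.58606
NRR = 0.48544 × 3.58606 = 1.74082
With NRR above 1 the population is above replacement fertility.

1.741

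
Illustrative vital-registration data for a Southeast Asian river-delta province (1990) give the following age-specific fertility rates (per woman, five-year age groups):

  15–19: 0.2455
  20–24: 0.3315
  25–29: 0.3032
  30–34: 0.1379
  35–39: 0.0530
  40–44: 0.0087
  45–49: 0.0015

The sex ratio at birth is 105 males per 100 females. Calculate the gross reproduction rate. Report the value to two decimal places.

2.64

Proportion female at birth = 100 / (100 + 105) = 0.48780.
Sum of ASFRs = 0.2455 + 0.3315 + 0.3032 + 0.1379 + 0.0530 + 0.0087 + 0.0015 = 1.0813
TFR = 5 × 1.0813 = 5.4065
GRR = 0.48780 × 5.4065 = 2.63729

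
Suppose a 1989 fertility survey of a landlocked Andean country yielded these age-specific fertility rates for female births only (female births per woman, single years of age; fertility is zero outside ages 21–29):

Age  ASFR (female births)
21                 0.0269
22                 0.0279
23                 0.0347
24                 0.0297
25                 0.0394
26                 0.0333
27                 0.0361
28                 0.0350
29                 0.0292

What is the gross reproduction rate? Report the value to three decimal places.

Sum of female ASFRs = 0.0269 + 0.0279 + 0.0347 + 0.0297 + 0.0394 + 0.0333 + 0.0361 + 0.0350 + 0.0292 = 0.2922
GRR = 0.2922

0.292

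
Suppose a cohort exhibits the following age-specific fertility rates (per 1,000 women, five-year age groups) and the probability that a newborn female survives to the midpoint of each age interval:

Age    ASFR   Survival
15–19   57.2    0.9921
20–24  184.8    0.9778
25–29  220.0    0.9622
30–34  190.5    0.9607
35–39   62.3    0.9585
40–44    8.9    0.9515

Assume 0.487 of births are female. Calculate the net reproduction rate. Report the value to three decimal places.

Proportion female at birth = 0.487.
Per-age-group product (5 × ASFR × survival probability):
  15–19: 5 × 57.2/1000 × 0.9921 = 0.28374
  20–24: 5 × 184.8/1000 × 0.9778 = 0.90349
  25–29: 5 × 220.0/1000 × 0.9622 = 1.05842
  30–34: 5 × 190.5/1000 × 0.9607 = 0.91507
  35–39: 5 × 62.3/1000 × 0.9585 = 0.29857
  40–44: 5 × 8.9/1000 × 0.9515 = 0.04234
Sum = 3.50163
NRR = 0.487 × 3.50163 = 1.70529
NRR > 1, so each generation more than replaces itself.

1.705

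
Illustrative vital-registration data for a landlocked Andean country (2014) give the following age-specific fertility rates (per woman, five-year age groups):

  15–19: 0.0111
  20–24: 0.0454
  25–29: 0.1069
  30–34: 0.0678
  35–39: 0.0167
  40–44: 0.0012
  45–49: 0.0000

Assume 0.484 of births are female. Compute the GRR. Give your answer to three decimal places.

Proportion female at birth = 0.484.
Sum of ASFRs = 0.0111 + 0.0454 + 0.1069 + 0.0678 + 0.0167 + 0.0012 + 0.0000 = 0.2491
TFR = 5 × 0.2491 = 1.2455
GRR = 0.484 × 1.2455 = 0.60282

0.603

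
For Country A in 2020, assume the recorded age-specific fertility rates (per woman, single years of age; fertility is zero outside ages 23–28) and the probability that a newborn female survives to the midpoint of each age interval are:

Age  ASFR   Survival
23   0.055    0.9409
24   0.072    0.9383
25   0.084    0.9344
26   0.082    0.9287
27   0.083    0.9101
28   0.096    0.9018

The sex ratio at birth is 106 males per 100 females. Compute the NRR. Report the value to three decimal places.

0.212

Proportion female at birth = 100 / (100 + 106) = 0.48544.
Each age group contributes 1 × ASFR × survival:
  23: 1 × 0.055 × 0.9409 = 0.05175
  24: 1 × 0.072 × 0.9383 = 0.06756
  25: 1 × 0.084 × 0.9344 = 0.07849
  26: 1 × 0.082 × 0.9287 = 0.07615
  27: 1 × 0.083 × 0.9101 = 0.07554
  28: 1 × 0.096 × 0.9018 = 0.08657
Sum = 0.43606
NRR = 0.48544 × 0.43606 = 0.21168
NRR < 1, so the cohort does not fully replace itself.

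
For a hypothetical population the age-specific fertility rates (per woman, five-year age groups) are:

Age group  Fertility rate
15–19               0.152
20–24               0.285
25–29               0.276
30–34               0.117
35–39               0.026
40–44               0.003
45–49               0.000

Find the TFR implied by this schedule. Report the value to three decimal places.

Sum of ASFRs = 0.152 + 0.285 + 0.276 + 0.117 + 0.026 + 0.003 + 0.000 = 0.859
TFR = 5 × 0.859 = 4.295

4.295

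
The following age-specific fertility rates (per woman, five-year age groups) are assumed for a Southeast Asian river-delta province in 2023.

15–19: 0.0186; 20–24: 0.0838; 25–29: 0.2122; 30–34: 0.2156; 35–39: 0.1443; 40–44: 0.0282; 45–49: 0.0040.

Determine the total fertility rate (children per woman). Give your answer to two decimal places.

3.53

Sum of ASFRs = 0.0186 + 0.0838 + 0.2122 + 0.2156 + 0.1443 + 0.0282 + 0.0040 = 0.7067
TFR = 5 × 0.7067 = 3.5335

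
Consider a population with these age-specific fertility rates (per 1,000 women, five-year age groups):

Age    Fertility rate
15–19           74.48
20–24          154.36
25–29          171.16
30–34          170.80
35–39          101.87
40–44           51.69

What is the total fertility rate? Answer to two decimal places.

3.62

Sum of ASFRs = 74.48 + 154.36 + 171.16 + 170.80 + 101.87 + 51.69 = 724.36
TFR = 5 × 724.36 / 1000 = 3.6218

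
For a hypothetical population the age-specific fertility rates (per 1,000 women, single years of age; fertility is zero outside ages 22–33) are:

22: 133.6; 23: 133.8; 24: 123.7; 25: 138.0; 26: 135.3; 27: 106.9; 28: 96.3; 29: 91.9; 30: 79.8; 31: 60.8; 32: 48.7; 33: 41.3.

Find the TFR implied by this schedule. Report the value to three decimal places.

Sum of ASFRs = 133.6 + 133.8 + 123.7 + 138.0 + 135.3 + 106.9 + 96.3 + 91.9 + 79.8 + 60.8 + 48.7 + 41.3 = 1190.1
TFR = 1190.1 / 1000 = 1.1901

1.190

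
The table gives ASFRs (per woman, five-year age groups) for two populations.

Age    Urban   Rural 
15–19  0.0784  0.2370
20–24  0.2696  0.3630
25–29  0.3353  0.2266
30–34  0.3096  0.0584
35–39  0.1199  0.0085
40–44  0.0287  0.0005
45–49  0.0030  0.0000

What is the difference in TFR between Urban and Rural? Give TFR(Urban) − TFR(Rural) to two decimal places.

1.25

Urban:
  Sum of ASFRs = 0.0784 + 0.2696 + 0.3353 + 0.3096 + 0.1199 + 0.0287 + 0.0030 = 1.1445
  TFR = 5 × 1.1445 = 5.7225
Rural:
  Sum of ASFRs = 0.2370 + 0.3630 + 0.2266 + 0.0584 + 0.0085 + 0.0005 + 0.0000 = 0.8940
  TFR = 5 × 0.8940 = 4.47
Difference = 5.7225 − 4.47 = 1.2525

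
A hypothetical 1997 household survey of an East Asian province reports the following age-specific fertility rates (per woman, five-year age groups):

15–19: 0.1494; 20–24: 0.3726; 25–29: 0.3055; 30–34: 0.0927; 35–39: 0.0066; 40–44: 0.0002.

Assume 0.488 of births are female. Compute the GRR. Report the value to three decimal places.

Proportion female at birth = 0.488.
Sum of ASFRs = 0.1494 + 0.3726 + 0.3055 + 0.0927 + 0.0066 + 0.0002 = 0.9270
TFR = 5 × 0.9270 = 4.635
GRR = 0.488 × 4.635 = 2.26188

2.262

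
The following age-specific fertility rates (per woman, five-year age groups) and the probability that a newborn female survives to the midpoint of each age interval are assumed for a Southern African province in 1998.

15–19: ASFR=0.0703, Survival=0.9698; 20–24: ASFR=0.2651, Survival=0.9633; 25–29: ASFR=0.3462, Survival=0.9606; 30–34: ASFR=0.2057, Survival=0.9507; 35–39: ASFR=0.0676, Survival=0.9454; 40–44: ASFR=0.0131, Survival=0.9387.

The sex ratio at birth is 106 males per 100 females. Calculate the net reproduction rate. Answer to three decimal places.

2.252

Proportion female at birth = 100 / (100 + 106) = 0.48544.
Each age group contributes 5 × ASFR × survival:
  15–19: 5 × 0.0703 × 0.9698 = 0.34088
  20–24: 5 × 0.2651 × 0.9633 = 1.27685
  25–29: 5 × 0.3462 × 0.9606 = 1.66280
  30–34: 5 × 0.2057 × 0.9507 = 0.97779
  35–39: 5 × 0.0676 × 0.9454 = 0.31955
  40–44: 5 × 0.0131 × 0.9387 = 0.06148
Sum = 4.63935
NRR = 0.48544 × 4.63935 = 2.25213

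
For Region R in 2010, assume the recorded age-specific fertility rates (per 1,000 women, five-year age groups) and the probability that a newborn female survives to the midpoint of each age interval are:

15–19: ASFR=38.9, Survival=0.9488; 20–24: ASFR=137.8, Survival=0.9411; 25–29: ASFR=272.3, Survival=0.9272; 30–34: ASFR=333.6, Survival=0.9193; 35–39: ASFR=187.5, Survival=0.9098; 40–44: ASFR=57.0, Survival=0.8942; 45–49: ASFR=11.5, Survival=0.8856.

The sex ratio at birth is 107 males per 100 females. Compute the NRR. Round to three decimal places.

Proportion female at birth = 100 / (100 + 107) = 0.48309.
Survival-weighted fertility by age (5·fₓ·Sₓ):
  15–19: 5 × 38.9/1000 × 0.9488 = 0.18454
  20–24: 5 × 137.8/1000 × 0.9411 = 0.64842
  25–29: 5 × 272.3/1000 × 0.9272 = 1.26238
  30–34: 5 × 333.6/1000 × 0.9193 = 1.53339
  35–39: 5 × 187.5/1000 × 0.9098 = 0.85294
  40–44: 5 × 57.0/1000 × 0.8942 = 0.25485
  45–49: 5 × 11.5/1000 × 0.8856 = 0.05092
Sum = 4.78744
NRR = 0.48309 × 4.78744 = 2.31276

2.313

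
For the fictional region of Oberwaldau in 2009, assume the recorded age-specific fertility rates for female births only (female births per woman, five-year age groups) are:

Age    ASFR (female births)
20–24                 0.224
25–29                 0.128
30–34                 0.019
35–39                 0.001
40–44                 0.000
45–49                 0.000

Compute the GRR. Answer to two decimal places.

Sum of female ASFRs = 0.224 + 0.128 + 0.019 + 0.001 + 0.000 + 0.000 = 0.372
GRR = 5 × 0.372 = 1.86

1.86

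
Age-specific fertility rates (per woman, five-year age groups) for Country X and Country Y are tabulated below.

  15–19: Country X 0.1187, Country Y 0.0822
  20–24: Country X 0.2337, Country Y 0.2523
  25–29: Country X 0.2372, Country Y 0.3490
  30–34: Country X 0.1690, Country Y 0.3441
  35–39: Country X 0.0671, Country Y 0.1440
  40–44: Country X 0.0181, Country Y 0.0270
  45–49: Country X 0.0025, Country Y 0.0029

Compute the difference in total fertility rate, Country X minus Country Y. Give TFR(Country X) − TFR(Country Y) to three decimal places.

Country X:
  Sum of ASFRs = 0.1187 + 0.2337 + 0.2372 + 0.1690 + 0.0671 + 0.0181 + 0.0025 = 0.8463
  TFR = 5 × 0.8463 = 4.2315
Country Y:
  Sum of ASFRs = 0.0822 + 0.2523 + 0.3490 + 0.3441 + 0.1440 + 0.0270 + 0.0029 = 1.2015
  TFR = 5 × 1.2015 = 6.0075
Difference = 4.2315 − 6.0075 = -1.776

-1.776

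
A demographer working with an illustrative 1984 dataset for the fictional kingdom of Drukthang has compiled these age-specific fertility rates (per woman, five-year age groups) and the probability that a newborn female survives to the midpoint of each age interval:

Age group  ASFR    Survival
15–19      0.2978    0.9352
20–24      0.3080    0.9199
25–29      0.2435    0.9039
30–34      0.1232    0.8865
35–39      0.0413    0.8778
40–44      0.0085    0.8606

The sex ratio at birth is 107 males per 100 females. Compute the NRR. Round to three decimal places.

Proportion female at birth = 100 / (100 + 107) = 0.48309.
Weighting each age-specific rate by interval width and survival:
  15–19: 5 × 0.2978 × 0.9352 = 1.39251
  20–24: 5 × 0.3080 × 0.9199 = 1.41665
  25–29: 5 × 0.2435 × 0.9039 = 1.10050
  30–34: 5 × 0.1232 × 0.8865 = 0.54608
  35–39: 5 × 0.0413 × 0.8778 = 0.18127
  40–44: 5 × 0.0085 × 0.8606 = 0.03658
Sum = 4.67359
NRR = 0.48309 × 4.67359 = 2.25776

2.258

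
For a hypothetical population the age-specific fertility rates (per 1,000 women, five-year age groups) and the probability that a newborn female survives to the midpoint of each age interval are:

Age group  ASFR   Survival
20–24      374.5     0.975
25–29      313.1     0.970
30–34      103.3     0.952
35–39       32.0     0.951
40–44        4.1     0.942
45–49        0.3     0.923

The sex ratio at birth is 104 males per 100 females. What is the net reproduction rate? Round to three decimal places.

1.965

Proportion female at birth = 100 / (100 + 104) = 0.49020.
Per-age-group product (5 × ASFR × survival probability):
  20–24: 5 × 374.5/1000 × 0.975 = 1.82569
  25–29: 5 × 313.1/1000 × 0.970 = 1.51854
  30–34: 5 × 103.3/1000 × 0.952 = 0.49171
  35–39: 5 × 32.0/1000 × 0.951 = 0.15216
  40–44: 5 × 4.1/1000 × 0.942 = 0.01931
  45–49: 5 × 0.3/1000 × 0.923 = 0.00138
Sum = 4.00879
NRR = 0.49020 × 4.00879 = 1.96511
An NRR exceeding 1 indicates intrinsic growth under these rates.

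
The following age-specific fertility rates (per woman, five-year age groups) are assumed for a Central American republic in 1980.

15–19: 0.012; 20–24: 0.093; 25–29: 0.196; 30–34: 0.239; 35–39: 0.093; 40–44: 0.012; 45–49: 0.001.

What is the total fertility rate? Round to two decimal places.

3.23

Sum of ASFRs = 0.012 + 0.093 + 0.196 + 0.239 + 0.093 + 0.012 + 0.001 = 0.646
TFR = 5 × 0.646 = 3.23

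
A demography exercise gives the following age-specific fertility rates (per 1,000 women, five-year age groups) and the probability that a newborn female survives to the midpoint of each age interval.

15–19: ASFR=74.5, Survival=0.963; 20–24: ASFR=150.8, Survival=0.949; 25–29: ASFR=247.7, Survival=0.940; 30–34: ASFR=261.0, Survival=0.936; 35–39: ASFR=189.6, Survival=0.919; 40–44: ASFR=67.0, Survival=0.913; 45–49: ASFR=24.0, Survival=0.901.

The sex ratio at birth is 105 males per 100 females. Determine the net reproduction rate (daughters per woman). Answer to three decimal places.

Proportion female at birth = 100 / (100 + 105) = 0.48780.
Each age group contributes 5 × ASFR × survival:
  15–19: 5 × 74.5/1000 × 0.963 = 0.35872
  20–24: 5 × 150.8/1000 × 0.949 = 0.71555
  25–29: 5 × 247.7/1000 × 0.940 = 1.16419
  30–34: 5 × 261.0/1000 × 0.936 = 1.22148
  35–39: 5 × 189.6/1000 × 0.919 = 0.87121
  40–44: 5 × 67.0/1000 × 0.913 = 0.30586
  45–49: 5 × 24.0/1000 × 0.901 = 0.10812
Sum = 4.74513
NRR = 0.48780 × 4.74513 = 2.31467

2.315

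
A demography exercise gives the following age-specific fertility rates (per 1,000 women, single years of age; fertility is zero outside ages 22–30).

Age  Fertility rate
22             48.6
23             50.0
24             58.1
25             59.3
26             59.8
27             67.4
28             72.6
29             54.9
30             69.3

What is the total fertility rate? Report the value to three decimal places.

Sum of ASFRs = 48.6 + 50.0 + 58.1 + 59.3 + 59.8 + 67.4 + 72.6 + 54.9 + 69.3 = 540.0
TFR = 540.0 / 1000 = 0.54

0.540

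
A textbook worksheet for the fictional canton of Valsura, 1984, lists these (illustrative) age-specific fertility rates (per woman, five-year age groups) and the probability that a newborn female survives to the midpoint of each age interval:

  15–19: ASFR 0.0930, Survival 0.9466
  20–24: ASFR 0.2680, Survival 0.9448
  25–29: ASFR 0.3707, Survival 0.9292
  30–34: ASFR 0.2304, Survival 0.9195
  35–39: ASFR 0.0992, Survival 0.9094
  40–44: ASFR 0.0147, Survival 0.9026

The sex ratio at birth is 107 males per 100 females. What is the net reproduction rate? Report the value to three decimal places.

Proportion female at birth = 100 / (100 + 107) = 0.48309.
Survival-weighted fertility by age (5·fₓ·Sₓ):
  15–19: 5 × 0.0930 × 0.9466 = 0.44017
  20–24: 5 × 0.2680 × 0.9448 = 1.26603
  25–29: 5 × 0.3707 × 0.9292 = 1.72227
  30–34: 5 × 0.2304 × 0.9195 = 1.05926
  35–39: 5 × 0.0992 × 0.9094 = 0.45106
  40–44: 5 × 0.0147 × 0.9026 = 0.06634
Sum = 5.00513
NRR = 0.48309 × 5.00513 = 2.41793

2.418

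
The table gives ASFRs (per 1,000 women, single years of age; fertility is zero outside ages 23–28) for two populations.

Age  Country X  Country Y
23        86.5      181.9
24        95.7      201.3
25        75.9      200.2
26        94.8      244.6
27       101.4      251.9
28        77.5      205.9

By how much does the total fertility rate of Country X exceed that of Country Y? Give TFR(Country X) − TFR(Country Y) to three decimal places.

-0.754

Country X:
  Sum of ASFRs = 86.5 + 95.7 + 75.9 + 94.8 + 101.4 + 77.5 = 531.8
  TFR = 531.8 / 1000 = 0.5318
Country Y:
  Sum of ASFRs = 181.9 + 201.3 + 200.2 + 244.6 + 251.9 + 205.9 = 1285.8
  TFR = 1285.8 / 1000 = 1.2858
Difference = 0.5318 − 1.2858 = -0.754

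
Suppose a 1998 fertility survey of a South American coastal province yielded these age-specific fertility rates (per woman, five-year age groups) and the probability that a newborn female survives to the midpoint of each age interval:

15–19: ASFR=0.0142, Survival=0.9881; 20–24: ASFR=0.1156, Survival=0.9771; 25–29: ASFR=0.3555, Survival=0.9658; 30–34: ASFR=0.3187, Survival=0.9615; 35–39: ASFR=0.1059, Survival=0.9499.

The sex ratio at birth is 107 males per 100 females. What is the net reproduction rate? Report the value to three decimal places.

2.119

Proportion female at birth = 100 / (100 + 107) = 0.48309.
Survival-weighted fertility by age (5·fₓ·Sₓ):
  15–19: 5 × 0.0142 × 0.9881 = 0.07016
  20–24: 5 × 0.1156 × 0.9771 = 0.56476
  25–29: 5 × 0.3555 × 0.9658 = 1.71671
  30–34: 5 × 0.3187 × 0.9615 = 1.53215
  35–39: 5 × 0.1059 × 0.9499 = 0.50297
Sum = 4.38675
NRR = 0.48309 × 4.38675 = 2.11920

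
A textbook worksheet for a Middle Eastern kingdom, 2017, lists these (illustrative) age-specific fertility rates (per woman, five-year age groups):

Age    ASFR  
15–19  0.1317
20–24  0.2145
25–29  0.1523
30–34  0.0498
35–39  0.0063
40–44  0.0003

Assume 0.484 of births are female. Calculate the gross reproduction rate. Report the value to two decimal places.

1.34

Proportion female at birth = 0.484.
Sum of ASFRs = 0.1317 + 0.2145 + 0.1523 + 0.0498 + 0.0063 + 0.0003 = 0.5549
TFR = 5 × 0.5549 = 2.7745
GRR = 0.484 × 2.7745 = 1.34286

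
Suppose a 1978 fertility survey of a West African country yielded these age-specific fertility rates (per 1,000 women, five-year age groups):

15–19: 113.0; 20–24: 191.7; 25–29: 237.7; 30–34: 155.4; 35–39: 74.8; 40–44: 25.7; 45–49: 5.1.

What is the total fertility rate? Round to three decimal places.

4.017

Sum of ASFRs = 113.0 + 191.7 + 237.7 + 155.4 + 74.8 + 25.7 + 5.1 = 803.4
TFR = 5 × 803.4 / 1000 = 4.017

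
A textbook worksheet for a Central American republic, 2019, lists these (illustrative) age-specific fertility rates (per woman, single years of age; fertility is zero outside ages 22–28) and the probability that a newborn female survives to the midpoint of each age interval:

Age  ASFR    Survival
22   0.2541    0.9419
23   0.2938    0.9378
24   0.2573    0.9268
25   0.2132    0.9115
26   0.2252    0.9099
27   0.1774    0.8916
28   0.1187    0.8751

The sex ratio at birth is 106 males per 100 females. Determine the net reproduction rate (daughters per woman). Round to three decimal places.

0.687

Proportion female at birth = 100 / (100 + 106) = 0.48544.
Survival-weighted fertility by age (1·fₓ·Sₓ):
  22: 1 × 0.2541 × 0.9419 = 0.23934
  23: 1 × 0.2938 × 0.9378 = 0.27553
  24: 1 × 0.2573 × 0.9268 = 0.23847
  25: 1 × 0.2132 × 0.9115 = 0.19433
  26: 1 × 0.2252 × 0.9099 = 0.20491
  27: 1 × 0.1774 × 0.8916 = 0.15817
  28: 1 × 0.1187 × 0.8751 = 0.10387
Sum = 1.41462
NRR = 0.48544 × 1.41462 = 0.68671
With NRR below 1 the population is below replacement fertility.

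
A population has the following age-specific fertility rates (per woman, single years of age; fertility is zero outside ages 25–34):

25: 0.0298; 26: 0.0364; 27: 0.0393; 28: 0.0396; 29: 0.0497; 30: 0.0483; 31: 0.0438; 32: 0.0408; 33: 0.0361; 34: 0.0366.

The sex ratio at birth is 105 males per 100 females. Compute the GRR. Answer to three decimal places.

0.195

Proportion female at birth = 100 / (100 + 105) = 0.48780.
Sum of ASFRs = 0.0298 + 0.0364 + 0.0393 + 0.0396 + 0.0497 + 0.0483 + 0.0438 + 0.0408 + 0.0361 + 0.0366 = 0.4004
TFR = 0.4004
GRR = 0.48780 × 0.4004 = 0.19532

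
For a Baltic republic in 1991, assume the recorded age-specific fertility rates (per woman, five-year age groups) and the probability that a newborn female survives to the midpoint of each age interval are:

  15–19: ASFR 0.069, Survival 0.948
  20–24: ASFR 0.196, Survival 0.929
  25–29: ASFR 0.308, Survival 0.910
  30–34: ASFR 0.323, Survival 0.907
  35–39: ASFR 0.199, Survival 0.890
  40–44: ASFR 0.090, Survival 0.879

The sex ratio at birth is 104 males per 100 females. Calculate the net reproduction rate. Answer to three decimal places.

Proportion female at birth = 100 / (100 + 104) = 0.49020.
Per-age-group product (5 × ASFR × survival probability):
  15–19: 5 × 0.069 × 0.948 = 0.32706
  20–24: 5 × 0.196 × 0.929 = 0.91042
  25–29: 5 × 0.308 × 0.910 = 1.40140
  30–34: 5 × 0.323 × 0.907 = 1.46481
  35–39: 5 × 0.199 × 0.890 = 0.88555
  40–44: 5 × 0.090 × 0.879 = 0.39555
Sum = 5.38479
NRR = 0.49020 × 5.38479 = 2.63962
An NRR exceeding 1 indicates intrinsic growth under these rates.

2.640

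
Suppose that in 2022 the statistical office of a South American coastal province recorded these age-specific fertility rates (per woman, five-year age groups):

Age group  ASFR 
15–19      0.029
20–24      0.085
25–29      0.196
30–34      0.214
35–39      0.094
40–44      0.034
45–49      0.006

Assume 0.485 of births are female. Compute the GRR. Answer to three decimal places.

Proportion female at birth = 0.485.
Sum of ASFRs = 0.029 + 0.085 + 0.196 + 0.214 + 0.094 + 0.034 + 0.006 = 0.658
TFR = 5 × 0.658 = 3.29
GRR = 0.485 × 3.29 = 1.59565

1.596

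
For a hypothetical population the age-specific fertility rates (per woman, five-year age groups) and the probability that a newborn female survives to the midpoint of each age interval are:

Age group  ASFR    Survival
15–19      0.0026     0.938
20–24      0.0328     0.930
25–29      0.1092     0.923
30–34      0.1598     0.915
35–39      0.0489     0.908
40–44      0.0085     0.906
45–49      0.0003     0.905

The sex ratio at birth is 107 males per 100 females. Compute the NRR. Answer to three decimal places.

Proportion female at birth = 100 / (100 + 107) = 0.48309.
Per-age-group product (5 × ASFR × survival probability):
  15–19: 5 × 0.0026 × 0.938 = 0.01219
  20–24: 5 × 0.0328 × 0.930 = 0.15252
  25–29: 5 × 0.1092 × 0.923 = 0.50396
  30–34: 5 × 0.1598 × 0.915 = 0.73109
  35–39: 5 × 0.0489 × 0.908 = 0.22201
  40–44: 5 × 0.0085 × 0.906 = 0.03851
  45–49: 5 × 0.0003 × 0.905 = 0.00136
Sum = 1.66164
NRR = 0.48309 × 1.66164 = 0.80272
An NRR under 1 implies long-run decline under these rates.

0.803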